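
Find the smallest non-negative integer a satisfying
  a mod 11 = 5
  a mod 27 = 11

Combine the congruences pairwise.
From a ≡ 5 (mod 11) write a = 5 + 11t. Substituting into a ≡ 11 (mod 27) gives 11t ≡ 6 (mod 27), and since 11⁻¹ ≡ 5 (mod 27), t ≡ 3. Hence a ≡ 5 + 11·3 = 38 (mod 297).

38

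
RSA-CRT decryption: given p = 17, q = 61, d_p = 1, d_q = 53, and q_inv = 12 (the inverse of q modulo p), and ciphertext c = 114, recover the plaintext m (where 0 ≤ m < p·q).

573

m₁ = c^(d_p) mod p: c ≡ 12 (mod 17), and 12^1 mod 17 = 12.
m₂ = c^(d_q) mod q: c ≡ 53 (mod 61), and 53^53 mod 61 = 24.
h = q_inv·(m₁ − m₂) mod p = 12·(12 − 24) mod 17 = 9.
m = m₂ + h·q = 24 + 9·61 = 573.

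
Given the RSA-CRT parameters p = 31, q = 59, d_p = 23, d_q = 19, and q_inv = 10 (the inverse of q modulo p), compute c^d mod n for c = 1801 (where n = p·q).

m₁ = c^(d_p) mod p: c ≡ 3 (mod 31), and 3^23 mod 31 = 11.
m₂ = c^(d_q) mod q: c ≡ 31 (mod 59), and 31^19 mod 59 = 8.
h = q_inv·(m₁ − m₂) mod p = 10·(11 − 8) mod 31 = 30.
m = m₂ + h·q = 8 + 30·59 = 1778.

1778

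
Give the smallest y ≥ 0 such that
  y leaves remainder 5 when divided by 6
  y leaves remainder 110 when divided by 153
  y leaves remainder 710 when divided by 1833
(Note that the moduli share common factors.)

86861

gcd(6, 153) = 3 and 3 | (110 − 5), so the pair is consistent; merging gives y ≡ 263 (mod 306), where 306 = lcm(6, 153).
gcd(306, 1833) = 3 and 3 | (710 − 263), so the pair is consistent; merging gives y ≡ 86861 (mod 186966), where 186966 = lcm(306, 1833).
The solution is unique modulo lcm(6, 153, 1833) = 186966.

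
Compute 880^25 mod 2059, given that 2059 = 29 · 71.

Mod 29: 880 ≡ 10; 10^25 ≡ 27 (mod 29).
Mod 71: 880 ≡ 28; 28^25 ≡ 26 (mod 71).
Combine by CRT: x ≡ 27 (mod 29), x ≡ 26 (mod 71) ⇒ x ≡ 665 (mod 2059).

665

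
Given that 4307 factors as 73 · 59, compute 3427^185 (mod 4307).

Mod 73: 3427 ≡ 69; by Fermat, exponent reduces to 185 mod 72 = 41; 69^41 ≡ 71 (mod 73).
Mod 59: 3427 ≡ 5; by Fermat, exponent reduces to 185 mod 58 = 11; 5^11 ≡ 20 (mod 59).
Combine by CRT: x ≡ 71 (mod 73), x ≡ 20 (mod 59) ⇒ x ≡ 728 (mod 4307).

728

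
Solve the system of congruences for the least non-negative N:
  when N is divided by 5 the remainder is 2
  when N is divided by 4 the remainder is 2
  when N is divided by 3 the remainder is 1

Combine the congruences pairwise.
From N ≡ 2 (mod 5) write N = 2 + 5t. Substituting into N ≡ 2 (mod 4) gives 5t ≡ 0 (mod 4), and since 1⁻¹ ≡ 1 (mod 4), t ≡ 0. Hence N ≡ 2 + 5·0 = 2 (mod 20).
From N ≡ 2 (mod 20) write N = 2 + 20t. Substituting into N ≡ 1 (mod 3) gives 20t ≡ 2 (mod 3), and since 2⁻¹ ≡ 2 (mod 3), t ≡ 1. Hence N ≡ 2 + 20·1 = 22 (mod 60).

22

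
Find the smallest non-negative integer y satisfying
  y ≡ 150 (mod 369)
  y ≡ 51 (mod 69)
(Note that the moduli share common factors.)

Combine the congruences pairwise.
gcd(369, 69) = 3 and 3 | (51 − 150), so the pair is consistent; merging gives y ≡ 6054 (mod 8487), where 8487 = lcm(369, 69).
The solution is unique modulo lcm(369, 69) = 8487.

6054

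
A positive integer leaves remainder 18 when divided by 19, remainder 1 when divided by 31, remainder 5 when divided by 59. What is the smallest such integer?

17764

From x ≡ 18 (mod 19) write x = 18 + 19t. Substituting into x ≡ 1 (mod 31) gives 19t ≡ 14 (mod 31), and since 19⁻¹ ≡ 18 (mod 31), t ≡ 4. Hence x ≡ 18 + 19·4 = 94 (mod 589).
From x ≡ 94 (mod 589) write x = 94 + 589t. Substituting into x ≡ 5 (mod 59) gives 589t ≡ 29 (mod 59), and since 58⁻¹ ≡ 58 (mod 59), t ≡ 30. Hence x ≡ 94 + 589·30 = 17764 (mod 34751).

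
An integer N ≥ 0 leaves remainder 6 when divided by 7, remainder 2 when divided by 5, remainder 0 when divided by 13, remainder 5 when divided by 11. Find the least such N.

3107

The moduli are pairwise coprime; M = 7·5·13·11 = 5005.
M/7 = 715; 715 ≡ 1 (mod 7), inverse 1.
M/5 = 1001; 1001 ≡ 1 (mod 5), inverse 1.
M/13 = 385; 385 ≡ 8 (mod 13); 8·5 ≡ 1, so inverse 5.
M/11 = 455; 455 ≡ 4 (mod 11); 4·3 ≡ 1, so inverse 3.
N ≡ 6·715·1 + 2·1001·1 + 0·385·5 + 5·455·3 = 13117.
13117 mod 5005 = 3107.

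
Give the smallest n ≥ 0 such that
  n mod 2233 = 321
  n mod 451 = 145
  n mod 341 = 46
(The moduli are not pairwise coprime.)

1116821

gcd(2233, 451) = 11 and 11 | (145 − 321), so the pair is consistent; merging gives n ≡ 18185 (mod 91553), where 91553 = lcm(2233, 451).
gcd(91553, 341) = 11 and 11 | (46 − 18185), so the pair is consistent; merging gives n ≡ 1116821 (mod 2838143), where 2838143 = lcm(91553, 341).
The solution is unique modulo lcm(2233, 451, 341) = 2838143.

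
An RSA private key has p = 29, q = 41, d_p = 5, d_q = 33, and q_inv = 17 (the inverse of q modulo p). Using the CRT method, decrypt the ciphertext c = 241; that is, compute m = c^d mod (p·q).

904

m₁ = c^(d_p) mod p: c ≡ 9 (mod 29), and 9^5 mod 29 = 5.
m₂ = c^(d_q) mod q: c ≡ 36 (mod 41), and 36^33 mod 41 = 2.
h = q_inv·(m₁ − m₂) mod p = 17·(5 − 2) mod 29 = 22.
m = m₂ + h·q = 2 + 22·41 = 904.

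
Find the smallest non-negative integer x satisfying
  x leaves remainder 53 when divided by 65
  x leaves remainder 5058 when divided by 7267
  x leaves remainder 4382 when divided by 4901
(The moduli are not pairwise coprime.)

695423

gcd(65, 7267) = 13 and 13 | (5058 − 53), so the pair is consistent; merging gives x ≡ 5058 (mod 36335), where 36335 = lcm(65, 7267).
gcd(36335, 4901) = 169 and 169 | (4382 − 5058), so the pair is consistent; merging gives x ≡ 695423 (mod 1053715), where 1053715 = lcm(36335, 4901).
The solution is unique modulo lcm(65, 7267, 4901) = 1053715.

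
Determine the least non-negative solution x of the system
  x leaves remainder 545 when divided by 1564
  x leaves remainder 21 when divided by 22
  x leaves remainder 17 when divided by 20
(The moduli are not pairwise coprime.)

20877

gcd(1564, 22) = 2 and 2 | (21 − 545), so the pair is consistent; merging gives x ≡ 3673 (mod 17204), where 17204 = lcm(1564, 22).
gcd(17204, 20) = 4 and 4 | (17 − 3673), so the pair is consistent; merging gives x ≡ 20877 (mod 86020), where 86020 = lcm(17204, 20).
The solution is unique modulo lcm(1564, 22, 20) = 86020.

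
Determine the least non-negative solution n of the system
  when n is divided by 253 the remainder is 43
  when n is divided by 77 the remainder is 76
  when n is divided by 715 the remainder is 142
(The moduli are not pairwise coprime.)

gcd(253, 77) = 11 and 11 | (76 − 43), so the pair is consistent; merging gives n ≡ 1308 (mod 1771), where 1771 = lcm(253, 77).
gcd(1771, 715) = 11 and 11 | (142 − 1308), so the pair is consistent; merging gives n ≡ 88087 (mod 115115), where 115115 = lcm(1771, 715).
The solution is unique modulo lcm(253, 77, 715) = 115115.

88087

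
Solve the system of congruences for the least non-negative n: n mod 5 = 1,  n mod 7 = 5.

Combine the congruences pairwise.
From n ≡ 1 (mod 5) write n = 1 + 5t. Substituting into n ≡ 5 (mod 7) gives 5t ≡ 4 (mod 7), and since 5⁻¹ ≡ 3 (mod 7), t ≡ 5. Hence n ≡ 1 + 5·5 = 26 (mod 35).

26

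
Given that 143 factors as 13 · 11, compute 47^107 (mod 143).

Mod 13: 47 ≡ 8; by Fermat, exponent reduces to 107 mod 12 = 11; 8^11 ≡ 5 (mod 13).
Mod 11: 47 ≡ 3; by Fermat, exponent reduces to 107 mod 10 = 7; 3^7 ≡ 9 (mod 11).
Combine by CRT: x ≡ 5 (mod 13), x ≡ 9 (mod 11) ⇒ x ≡ 31 (mod 143).

31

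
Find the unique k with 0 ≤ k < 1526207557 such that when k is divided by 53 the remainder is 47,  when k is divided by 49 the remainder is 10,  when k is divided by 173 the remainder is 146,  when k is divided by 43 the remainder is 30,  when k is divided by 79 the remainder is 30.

1162212243

The moduli are pairwise coprime; N = 53·49·173·43·79 = 1526207557.
N/53 = 28796369; 28796369 ≡ 38 (mod 53); 38·7 ≡ 1, so inverse 7.
N/49 = 31147093; 31147093 ≡ 47 (mod 49); 47·24 ≡ 1, so inverse 24.
N/173 = 8822009; 8822009 ≡ 47 (mod 173); 47·81 ≡ 1, so inverse 81.
N/43 = 35493199; 35493199 ≡ 10 (mod 43); 10·13 ≡ 1, so inverse 13.
N/79 = 19319083; 19319083 ≡ 28 (mod 79); 28·48 ≡ 1, so inverse 48.
k ≡ 47·28796369·7 + 10·31147093·24 + 146·8822009·81 + 30·35493199·13 + 30·19319083·48 = 162940213285.
162940213285 mod 1526207557 = 1162212243.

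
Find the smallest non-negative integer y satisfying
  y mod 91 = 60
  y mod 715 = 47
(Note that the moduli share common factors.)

gcd(91, 715) = 13 and 13 | (47 − 60), so the pair is consistent; merging gives y ≡ 4337 (mod 5005), where 5005 = lcm(91, 715).
The solution is unique modulo lcm(91, 715) = 5005.

4337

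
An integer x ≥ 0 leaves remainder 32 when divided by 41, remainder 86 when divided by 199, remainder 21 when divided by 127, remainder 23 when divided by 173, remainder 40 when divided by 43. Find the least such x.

From x ≡ 32 (mod 41) write x = 32 + 41t. Substituting into x ≡ 86 (mod 199) gives 41t ≡ 54 (mod 199), and since 41⁻¹ ≡ 34 (mod 199), t ≡ 45. Hence x ≡ 32 + 41·45 = 1877 (mod 8159).
From x ≡ 1877 (mod 8159) write x = 1877 + 8159t. Substituting into x ≡ 21 (mod 127) gives 8159t ≡ 49 (mod 127), and since 31⁻¹ ≡ 41 (mod 127), t ≡ 104. Hence x ≡ 1877 + 8159·104 = 850413 (mod 1036193).
From x ≡ 850413 (mod 1036193) write x = 850413 + 1036193t. Substituting into x ≡ 23 (mod 173) gives 1036193t ≡ 78 (mod 173), and since 96⁻¹ ≡ 164 (mod 173), t ≡ 163. Hence x ≡ 850413 + 1036193·163 = 169749872 (mod 179261389).
From x ≡ 169749872 (mod 179261389) write x = 169749872 + 179261389t. Substituting into x ≡ 40 (mod 43) gives 179261389t ≡ 21 (mod 43), and since 22⁻¹ ≡ 2 (mod 43), t ≡ 42. Hence x ≡ 169749872 + 179261389·42 = 7698728210 (mod 7708239727).

7698728210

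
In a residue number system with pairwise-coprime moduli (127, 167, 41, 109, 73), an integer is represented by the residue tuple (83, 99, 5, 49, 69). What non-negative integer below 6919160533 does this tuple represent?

The moduli are pairwise coprime; N = 127·167·41·109·73 = 6919160533.
N/127 = 54481579; 54481579 ≡ 103 (mod 127); 103·37 ≡ 1, so inverse 37.
N/167 = 41432099; 41432099 ≡ 67 (mod 167); 67·5 ≡ 1, so inverse 5.
N/41 = 168760013; 168760013 ≡ 36 (mod 41); 36·8 ≡ 1, so inverse 8.
N/109 = 63478537; 63478537 ≡ 98 (mod 109); 98·99 ≡ 1, so inverse 99.
N/73 = 94783021; 94783021 ≡ 40 (mod 73); 40·42 ≡ 1, so inverse 42.
x ≡ 83·54481579·37 + 99·41432099·5 + 5·168760013·8 + 49·63478537·99 + 69·94783021·42 = 777187796479.
777187796479 mod 6919160533 = 2241816783.

2241816783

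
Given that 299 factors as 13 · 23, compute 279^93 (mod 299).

174

Mod 13: 279 ≡ 6; by Fermat, exponent reduces to 93 mod 12 = 9; 6^9 ≡ 5 (mod 13).
Mod 23: 279 ≡ 3; by Fermat, exponent reduces to 93 mod 22 = 5; 3^5 ≡ 13 (mod 23).
Combine by CRT: x ≡ 5 (mod 13), x ≡ 13 (mod 23) ⇒ x ≡ 174 (mod 299).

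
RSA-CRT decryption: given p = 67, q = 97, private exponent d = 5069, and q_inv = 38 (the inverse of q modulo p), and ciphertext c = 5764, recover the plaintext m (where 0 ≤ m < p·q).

1247

d_p = d mod (p−1) = 5069 mod 66 = 53; d_q = d mod (q−1) = 77.
m₁ = c^(d_p) mod p: c ≡ 2 (mod 67), and 2^53 mod 67 = 41.
m₂ = c^(d_q) mod q: c ≡ 41 (mod 97), and 41^77 mod 97 = 83.
h = q_inv·(m₁ − m₂) mod p = 38·(41 − 83) mod 67 = 12.
m = m₂ + h·q = 83 + 12·97 = 1247.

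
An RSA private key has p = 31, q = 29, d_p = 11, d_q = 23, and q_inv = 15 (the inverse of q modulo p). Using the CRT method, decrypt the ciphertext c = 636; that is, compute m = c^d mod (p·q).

m₁ = c^(d_p) mod p: c ≡ 16 (mod 31), and 16^11 mod 31 = 16.
m₂ = c^(d_q) mod q: c ≡ 27 (mod 29), and 27^23 mod 29 = 19.
h = q_inv·(m₁ − m₂) mod p = 15·(16 − 19) mod 31 = 17.
m = m₂ + h·q = 19 + 17·29 = 512.

512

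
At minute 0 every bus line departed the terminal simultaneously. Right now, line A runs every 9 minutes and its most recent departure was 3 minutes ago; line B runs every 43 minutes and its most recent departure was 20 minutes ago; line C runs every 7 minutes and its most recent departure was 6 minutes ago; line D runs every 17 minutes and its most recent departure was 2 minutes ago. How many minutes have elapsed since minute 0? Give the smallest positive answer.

The moduli are pairwise coprime; N = 9·43·7·17 = 46053.
N/9 = 5117; 5117 ≡ 5 (mod 9); 5·2 ≡ 1, so inverse 2.
N/43 = 1071; 1071 ≡ 39 (mod 43); 39·32 ≡ 1, so inverse 32.
N/7 = 6579; 6579 ≡ 6 (mod 7); 6·6 ≡ 1, so inverse 6.
N/17 = 2709; 2709 ≡ 6 (mod 17); 6·3 ≡ 1, so inverse 3.
t ≡ 3·5117·2 + 20·1071·32 + 6·6579·6 + 2·2709·3 = 969240.
969240 mod 46053 = 2127.

2127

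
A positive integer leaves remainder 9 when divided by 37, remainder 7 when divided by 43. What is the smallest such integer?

1082

Combine the congruences pairwise.
From x ≡ 9 (mod 37) write x = 9 + 37t. Substituting into x ≡ 7 (mod 43) gives 37t ≡ 41 (mod 43), and since 37⁻¹ ≡ 7 (mod 43), t ≡ 29. Hence x ≡ 9 + 37·29 = 1082 (mod 1591).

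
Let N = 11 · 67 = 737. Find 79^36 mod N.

416

Mod 11: 79 ≡ 2; by Fermat, exponent reduces to 36 mod 10 = 6; 2^6 ≡ 9 (mod 11).
Mod 67: 79 ≡ 12; 12^36 ≡ 14 (mod 67).
Combine by CRT: x ≡ 9 (mod 11), x ≡ 14 (mod 67) ⇒ x ≡ 416 (mod 737).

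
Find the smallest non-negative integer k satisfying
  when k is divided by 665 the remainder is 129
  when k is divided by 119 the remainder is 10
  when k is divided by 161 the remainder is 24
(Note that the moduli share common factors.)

gcd(665, 119) = 7 and 7 | (10 − 129), so the pair is consistent; merging gives k ≡ 129 (mod 11305), where 11305 = lcm(665, 119).
gcd(11305, 161) = 7 and 7 | (24 − 129), so the pair is consistent; merging gives k ≡ 226229 (mod 260015), where 260015 = lcm(11305, 161).
The solution is unique modulo lcm(665, 119, 161) = 260015.

226229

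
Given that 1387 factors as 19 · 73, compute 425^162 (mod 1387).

Mod 19: 425 ≡ 7; since 18 | 162, by Fermat 7^162 ≡ 1 (mod 19).
Mod 73: 425 ≡ 60; by Fermat, exponent reduces to 162 mod 72 = 18; 60^18 ≡ 46 (mod 73).
Combine by CRT: x ≡ 1 (mod 19), x ≡ 46 (mod 73) ⇒ x ≡ 1141 (mod 1387).

1141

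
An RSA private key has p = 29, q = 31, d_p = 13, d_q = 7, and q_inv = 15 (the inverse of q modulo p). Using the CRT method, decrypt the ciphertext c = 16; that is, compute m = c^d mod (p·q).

m₁ = c^(d_p) mod p: c ≡ 16 (mod 29), and 16^13 mod 29 = 20.
m₂ = c^(d_q) mod q: c ≡ 16 (mod 31), and 16^7 mod 31 = 8.
h = q_inv·(m₁ − m₂) mod p = 15·(20 − 8) mod 29 = 6.
m = m₂ + h·q = 8 + 6·31 = 194.

194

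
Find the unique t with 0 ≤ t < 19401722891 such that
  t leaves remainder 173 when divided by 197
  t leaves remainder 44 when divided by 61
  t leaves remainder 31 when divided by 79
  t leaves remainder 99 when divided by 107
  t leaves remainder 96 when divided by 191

6153899766

The moduli are pairwise coprime; N = 197·61·79·107·191 = 19401722891.
N/197 = 98485903; 98485903 ≡ 87 (mod 197); 87·77 ≡ 1, so inverse 77.
N/61 = 318061031; 318061031 ≡ 16 (mod 61); 16·42 ≡ 1, so inverse 42.
N/79 = 245591429; 245591429 ≡ 21 (mod 79); 21·64 ≡ 1, so inverse 64.
N/107 = 181324513; 181324513 ≡ 66 (mod 107); 66·60 ≡ 1, so inverse 60.
N/191 = 101579701; 101579701 ≡ 171 (mod 191); 171·105 ≡ 1, so inverse 105.
t ≡ 173·98485903·77 + 44·318061031·42 + 31·245591429·64 + 99·181324513·60 + 96·101579701·105 = 4487951887587.
4487951887587 mod 19401722891 = 6153899766.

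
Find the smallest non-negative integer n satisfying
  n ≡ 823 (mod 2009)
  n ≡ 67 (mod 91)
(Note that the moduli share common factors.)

gcd(2009, 91) = 7 and 7 | (67 − 823), so the pair is consistent; merging gives n ≡ 18904 (mod 26117), where 26117 = lcm(2009, 91).
The solution is unique modulo lcm(2009, 91) = 26117.

18904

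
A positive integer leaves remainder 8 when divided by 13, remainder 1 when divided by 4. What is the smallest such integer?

21

From x ≡ 8 (mod 13) write x = 8 + 13t. Substituting into x ≡ 1 (mod 4) gives 13t ≡ 1 (mod 4), and since 1⁻¹ ≡ 1 (mod 4), t ≡ 1. Hence x ≡ 8 + 13·1 = 21 (mod 52).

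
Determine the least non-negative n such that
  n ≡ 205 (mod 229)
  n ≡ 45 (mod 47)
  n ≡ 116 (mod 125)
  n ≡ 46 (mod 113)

16782241

The moduli are pairwise coprime; M = 229·47·125·113 = 152027375.
M/229 = 663875; 663875 ≡ 4 (mod 229); 4·172 ≡ 1, so inverse 172.
M/47 = 3234625; 3234625 ≡ 38 (mod 47); 38·26 ≡ 1, so inverse 26.
M/125 = 1216219; 1216219 ≡ 94 (mod 125); 94·4 ≡ 1, so inverse 4.
M/113 = 1345375; 1345375 ≡ 110 (mod 113); 110·75 ≡ 1, so inverse 75.
n ≡ 205·663875·172 + 45·3234625·26 + 116·1216219·4 + 46·1345375·75 = 32398613116.
32398613116 mod 152027375 = 16782241.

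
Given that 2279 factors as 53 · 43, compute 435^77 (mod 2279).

Mod 53: 435 ≡ 11; by Fermat, exponent reduces to 77 mod 52 = 25; 11^25 ≡ 29 (mod 53).
Mod 43: 435 ≡ 5; by Fermat, exponent reduces to 77 mod 42 = 35; 5^35 ≡ 7 (mod 43).
Combine by CRT: x ≡ 29 (mod 53), x ≡ 7 (mod 43) ⇒ x ≡ 824 (mod 2279).

824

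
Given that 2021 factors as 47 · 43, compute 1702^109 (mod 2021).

Mod 47: 1702 ≡ 10; by Fermat, exponent reduces to 109 mod 46 = 17; 10^17 ≡ 5 (mod 47).
Mod 43: 1702 ≡ 25; by Fermat, exponent reduces to 109 mod 42 = 25; 25^25 ≡ 13 (mod 43).
Combine by CRT: x ≡ 5 (mod 47), x ≡ 13 (mod 43) ⇒ x ≡ 99 (mod 2021).

99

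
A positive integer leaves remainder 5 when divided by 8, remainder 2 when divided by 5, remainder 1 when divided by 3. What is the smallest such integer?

The moduli are pairwise coprime; N = 8·5·3 = 120.
N/8 = 15; 15 ≡ 7 (mod 8); 7·7 ≡ 1, so inverse 7.
N/5 = 24; 24 ≡ 4 (mod 5); 4·4 ≡ 1, so inverse 4.
N/3 = 40; 40 ≡ 1 (mod 3), inverse 1.
k ≡ 5·15·7 + 2·24·4 + 1·40·1 = 757.
757 mod 120 = 37.

37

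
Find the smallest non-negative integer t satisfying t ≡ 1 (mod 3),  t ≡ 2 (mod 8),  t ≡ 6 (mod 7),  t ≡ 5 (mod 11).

874

The moduli are pairwise coprime; N = 3·8·7·11 = 1848.
N/3 = 616; 616 ≡ 1 (mod 3), inverse 1.
N/8 = 231; 231 ≡ 7 (mod 8); 7·7 ≡ 1, so inverse 7.
N/7 = 264; 264 ≡ 5 (mod 7); 5·3 ≡ 1, so inverse 3.
N/11 = 168; 168 ≡ 3 (mod 11); 3·4 ≡ 1, so inverse 4.
t ≡ 1·616·1 + 2·231·7 + 6·264·3 + 5·168·4 = 11962.
11962 mod 1848 = 874.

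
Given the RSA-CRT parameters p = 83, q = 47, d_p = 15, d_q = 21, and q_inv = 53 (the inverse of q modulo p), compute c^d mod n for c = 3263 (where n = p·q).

3053

m₁ = c^(d_p) mod p: c ≡ 26 (mod 83), and 26^15 mod 83 = 65.
m₂ = c^(d_q) mod q: c ≡ 20 (mod 47), and 20^21 mod 47 = 45.
h = q_inv·(m₁ − m₂) mod p = 53·(65 − 45) mod 83 = 64.
m = m₂ + h·q = 45 + 64·47 = 3053.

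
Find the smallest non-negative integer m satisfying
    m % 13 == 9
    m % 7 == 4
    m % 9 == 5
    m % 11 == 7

From m ≡ 9 (mod 13) write m = 9 + 13t. Substituting into m ≡ 4 (mod 7) gives 13t ≡ 2 (mod 7), and since 6⁻¹ ≡ 6 (mod 7), t ≡ 5. Hence m ≡ 9 + 13·5 = 74 (mod 91).
From m ≡ 74 (mod 91) write m = 74 + 91t. Substituting into m ≡ 5 (mod 9) gives 91t ≡ 3 (mod 9), and since 1⁻¹ ≡ 1 (mod 9), t ≡ 3. Hence m ≡ 74 + 91·3 = 347 (mod 819).
From m ≡ 347 (mod 819) write m = 347 + 819t. Substituting into m ≡ 7 (mod 11) gives 819t ≡ 1 (mod 11), and since 5⁻¹ ≡ 9 (mod 11), t ≡ 9. Hence m ≡ 347 + 819·9 = 7718 (mod 9009).

7718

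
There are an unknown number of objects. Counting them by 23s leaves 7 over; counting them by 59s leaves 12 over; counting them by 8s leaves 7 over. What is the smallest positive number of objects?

The moduli are pairwise coprime; M = 23·59·8 = 10856.
M/23 = 472; 472 ≡ 12 (mod 23); 12·2 ≡ 1, so inverse 2.
M/59 = 184; 184 ≡ 7 (mod 59); 7·17 ≡ 1, so inverse 17.
M/8 = 1357; 1357 ≡ 5 (mod 8); 5·5 ≡ 1, so inverse 5.
N ≡ 7·472·2 + 12·184·17 + 7·1357·5 = 91639.
91639 mod 10856 = 4791.

4791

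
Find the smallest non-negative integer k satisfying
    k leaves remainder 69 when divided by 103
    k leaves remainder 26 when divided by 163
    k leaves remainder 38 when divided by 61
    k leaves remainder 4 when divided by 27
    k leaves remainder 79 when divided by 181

1738668703

From k ≡ 69 (mod 103) write k = 69 + 103t. Substituting into k ≡ 26 (mod 163) gives 103t ≡ 120 (mod 163), and since 103⁻¹ ≡ 19 (mod 163), t ≡ 161. Hence k ≡ 69 + 103·161 = 16652 (mod 16789).
From k ≡ 16652 (mod 16789) write k = 16652 + 16789t. Substituting into k ≡ 38 (mod 61) gives 16789t ≡ 39 (mod 61), and since 14⁻¹ ≡ 48 (mod 61), t ≡ 42. Hence k ≡ 16652 + 16789·42 = 721790 (mod 1024129).
From k ≡ 721790 (mod 1024129) write k = 721790 + 1024129t. Substituting into k ≡ 4 (mod 27) gives 1024129t ≡ 5 (mod 27), and since 19⁻¹ ≡ 10 (mod 27), t ≡ 23. Hence k ≡ 721790 + 1024129·23 = 24276757 (mod 27651483).
From k ≡ 24276757 (mod 27651483) write k = 24276757 + 27651483t. Substituting into k ≡ 79 (mod 181) gives 27651483t ≡ 128 (mod 181), and since 113⁻¹ ≡ 173 (mod 181), t ≡ 62. Hence k ≡ 24276757 + 27651483·62 = 1738668703 (mod 5004918423).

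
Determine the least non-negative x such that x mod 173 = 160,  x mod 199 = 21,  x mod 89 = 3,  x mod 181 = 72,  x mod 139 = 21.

60836745930

Combine the congruences pairwise.
From x ≡ 160 (mod 173) write x = 160 + 173t. Substituting into x ≡ 21 (mod 199) gives 173t ≡ 60 (mod 199), and since 173⁻¹ ≡ 176 (mod 199), t ≡ 13. Hence x ≡ 160 + 173·13 = 2409 (mod 34427).
From x ≡ 2409 (mod 34427) write x = 2409 + 34427t. Substituting into x ≡ 3 (mod 89) gives 34427t ≡ 86 (mod 89), and since 73⁻¹ ≡ 50 (mod 89), t ≡ 28. Hence x ≡ 2409 + 34427·28 = 966365 (mod 3064003).
From x ≡ 966365 (mod 3064003) write x = 966365 + 3064003t. Substituting into x ≡ 72 (mod 181) gives 3064003t ≡ 66 (mod 181), and since 35⁻¹ ≡ 150 (mod 181), t ≡ 126. Hence x ≡ 966365 + 3064003·126 = 387030743 (mod 554584543).
From x ≡ 387030743 (mod 554584543) write x = 387030743 + 554584543t. Substituting into x ≡ 21 (mod 139) gives 554584543t ≡ 44 (mod 139), and since 119⁻¹ ≡ 132 (mod 139), t ≡ 109. Hence x ≡ 387030743 + 554584543·109 = 60836745930 (mod 77087251477).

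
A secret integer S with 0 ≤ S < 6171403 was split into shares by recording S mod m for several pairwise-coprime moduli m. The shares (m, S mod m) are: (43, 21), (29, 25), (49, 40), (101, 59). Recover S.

4450220

From S ≡ 21 (mod 43) write S = 21 + 43t. Substituting into S ≡ 25 (mod 29) gives 43t ≡ 4 (mod 29), and since 14⁻¹ ≡ 27 (mod 29), t ≡ 21. Hence S ≡ 21 + 43·21 = 924 (mod 1247).
From S ≡ 924 (mod 1247) write S = 924 + 1247t. Substituting into S ≡ 40 (mod 49) gives 1247t ≡ 47 (mod 49), and since 22⁻¹ ≡ 29 (mod 49), t ≡ 40. Hence S ≡ 924 + 1247·40 = 50804 (mod 61103).
From S ≡ 50804 (mod 61103) write S = 50804 + 61103t. Substituting into S ≡ 59 (mod 101) gives 61103t ≡ 58 (mod 101), and since 99⁻¹ ≡ 50 (mod 101), t ≡ 72. Hence S ≡ 50804 + 61103·72 = 4450220 (mod 6171403).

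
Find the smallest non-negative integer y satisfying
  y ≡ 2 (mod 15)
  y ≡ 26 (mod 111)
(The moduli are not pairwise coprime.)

gcd(15, 111) = 3 and 3 | (26 − 2), so the pair is consistent; merging gives y ≡ 137 (mod 555), where 555 = lcm(15, 111).
The solution is unique modulo lcm(15, 111) = 555.

137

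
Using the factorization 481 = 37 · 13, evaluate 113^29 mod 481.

Mod 37: 113 ≡ 2; 2^29 ≡ 24 (mod 37).
Mod 13: 113 ≡ 9; by Fermat, exponent reduces to 29 mod 12 = 5; 9^5 ≡ 3 (mod 13).
Combine by CRT: x ≡ 24 (mod 37), x ≡ 3 (mod 13) ⇒ x ≡ 172 (mod 481).

172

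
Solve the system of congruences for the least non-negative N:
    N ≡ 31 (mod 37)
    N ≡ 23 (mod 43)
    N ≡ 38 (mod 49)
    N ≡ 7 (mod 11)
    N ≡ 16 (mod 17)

4731184

The moduli are pairwise coprime; M = 37·43·49·11·17 = 14578333.
M/37 = 394009; 394009 ≡ 33 (mod 37); 33·9 ≡ 1, so inverse 9.
M/43 = 339031; 339031 ≡ 19 (mod 43); 19·34 ≡ 1, so inverse 34.
M/49 = 297517; 297517 ≡ 38 (mod 49); 38·40 ≡ 1, so inverse 40.
M/11 = 1325303; 1325303 ≡ 1 (mod 11), inverse 1.
M/17 = 857549; 857549 ≡ 1 (mod 17), inverse 1.
N ≡ 31·394009·9 + 23·339031·34 + 38·297517·40 + 7·1325303·1 + 16·857549·1 = 850274498.
850274498 mod 14578333 = 4731184.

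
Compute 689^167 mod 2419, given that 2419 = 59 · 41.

2089

Mod 59: 689 ≡ 40; by Fermat, exponent reduces to 167 mod 58 = 51; 40^51 ≡ 24 (mod 59).
Mod 41: 689 ≡ 33; by Fermat, exponent reduces to 167 mod 40 = 7; 33^7 ≡ 39 (mod 41).
Combine by CRT: x ≡ 24 (mod 59), x ≡ 39 (mod 41) ⇒ x ≡ 2089 (mod 2419).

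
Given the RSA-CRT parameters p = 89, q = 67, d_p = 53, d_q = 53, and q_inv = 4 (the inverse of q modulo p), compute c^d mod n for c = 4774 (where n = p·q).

2401

m₁ = c^(d_p) mod p: c ≡ 57 (mod 89), and 57^53 mod 89 = 87.
m₂ = c^(d_q) mod q: c ≡ 17 (mod 67), and 17^53 mod 67 = 56.
h = q_inv·(m₁ − m₂) mod p = 4·(87 − 56) mod 89 = 35.
m = m₂ + h·q = 56 + 35·67 = 2401.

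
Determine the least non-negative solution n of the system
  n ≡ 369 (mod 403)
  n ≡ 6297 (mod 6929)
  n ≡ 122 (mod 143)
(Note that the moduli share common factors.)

gcd(403, 6929) = 13 and 13 | (6297 − 369), so the pair is consistent; merging gives n ≡ 124090 (mod 214799), where 214799 = lcm(403, 6929).
gcd(214799, 143) = 13 and 13 | (122 − 124090), so the pair is consistent; merging gives n ≡ 338889 (mod 2362789), where 2362789 = lcm(214799, 143).
The solution is unique modulo lcm(403, 6929, 143) = 2362789.

338889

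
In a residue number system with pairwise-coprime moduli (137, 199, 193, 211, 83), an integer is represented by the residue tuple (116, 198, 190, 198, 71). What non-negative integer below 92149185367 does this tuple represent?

The moduli are pairwise coprime; N = 137·199·193·211·83 = 92149185367.
N/137 = 672621791; 672621791 ≡ 15 (mod 137); 15·64 ≡ 1, so inverse 64.
N/199 = 463061233; 463061233 ≡ 173 (mod 199); 173·176 ≡ 1, so inverse 176.
N/193 = 477456919; 477456919 ≡ 9 (mod 193); 9·43 ≡ 1, so inverse 43.
N/211 = 436725997; 436725997 ≡ 96 (mod 211); 96·11 ≡ 1, so inverse 11.
N/83 = 1110231149; 1110231149 ≡ 75 (mod 83); 75·31 ≡ 1, so inverse 31.
x ≡ 116·672621791·64 + 198·463061233·176 + 190·477456919·43 + 198·436725997·11 + 71·1110231149·31 = 28425933032613.
28425933032613 mod 92149185367 = 43983939577.

43983939577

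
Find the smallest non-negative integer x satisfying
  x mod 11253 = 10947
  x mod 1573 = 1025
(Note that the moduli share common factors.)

Combine the congruences pairwise.
gcd(11253, 1573) = 121 and 121 | (1025 − 10947), so the pair is consistent; merging gives x ≡ 134730 (mod 146289), where 146289 = lcm(11253, 1573).
The solution is unique modulo lcm(11253, 1573) = 146289.

134730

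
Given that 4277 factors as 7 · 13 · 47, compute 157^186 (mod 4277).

Mod 7: 157 ≡ 3; since 6 | 186, by Fermat 3^186 ≡ 1 (mod 7).
Mod 13: 157 ≡ 1; by Fermat, exponent reduces to 186 mod 12 = 6; 1^6 ≡ 1 (mod 13).
Mod 47: 157 ≡ 16; by Fermat, exponent reduces to 186 mod 46 = 2; 16^2 ≡ 21 (mod 47).
Combine by CRT: x ≡ 1 (mod 7), x ≡ 1 (mod 13), x ≡ 21 (mod 47) ⇒ x ≡ 820 (mod 4277).

820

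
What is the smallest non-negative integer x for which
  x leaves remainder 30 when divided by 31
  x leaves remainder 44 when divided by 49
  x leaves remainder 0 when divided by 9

5238

The moduli are pairwise coprime; N = 31·49·9 = 13671.
N/31 = 441; 441 ≡ 7 (mod 31); 7·9 ≡ 1, so inverse 9.
N/49 = 279; 279 ≡ 34 (mod 49); 34·13 ≡ 1, so inverse 13.
N/9 = 1519; 1519 ≡ 7 (mod 9); 7·4 ≡ 1, so inverse 4.
x ≡ 30·441·9 + 44·279·13 + 0·1519·4 = 278658.
278658 mod 13671 = 5238.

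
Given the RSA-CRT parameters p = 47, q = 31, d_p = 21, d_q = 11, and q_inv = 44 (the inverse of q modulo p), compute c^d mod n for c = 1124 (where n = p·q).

m₁ = c^(d_p) mod p: c ≡ 43 (mod 47), and 43^21 mod 47 = 44.
m₂ = c^(d_q) mod q: c ≡ 8 (mod 31), and 8^11 mod 31 = 8.
h = q_inv·(m₁ − m₂) mod p = 44·(44 − 8) mod 47 = 33.
m = m₂ + h·q = 8 + 33·31 = 1031.

1031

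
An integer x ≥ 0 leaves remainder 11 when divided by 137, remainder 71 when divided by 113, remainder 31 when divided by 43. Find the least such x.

The moduli are pairwise coprime; N = 137·113·43 = 665683.
N/137 = 4859; 4859 ≡ 64 (mod 137); 64·15 ≡ 1, so inverse 15.
N/113 = 5891; 5891 ≡ 15 (mod 113); 15·98 ≡ 1, so inverse 98.
N/43 = 15481; 15481 ≡ 1 (mod 43), inverse 1.
x ≡ 11·4859·15 + 71·5891·98 + 31·15481·1 = 42271224.
42271224 mod 665683 = 333195.

333195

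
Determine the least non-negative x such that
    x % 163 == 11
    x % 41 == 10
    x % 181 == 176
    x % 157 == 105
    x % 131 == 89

From x ≡ 11 (mod 163) write x = 11 + 163t. Substituting into x ≡ 10 (mod 41) gives 163t ≡ 40 (mod 41), and since 40⁻¹ ≡ 40 (mod 41), t ≡ 1. Hence x ≡ 11 + 163·1 = 174 (mod 6683).
From x ≡ 174 (mod 6683) write x = 174 + 6683t. Substituting into x ≡ 176 (mod 181) gives 6683t ≡ 2 (mod 181), and since 167⁻¹ ≡ 168 (mod 181), t ≡ 155. Hence x ≡ 174 + 6683·155 = 1036039 (mod 1209623).
From x ≡ 1036039 (mod 1209623) write x = 1036039 + 1209623t. Substituting into x ≡ 105 (mod 157) gives 1209623t ≡ 109 (mod 157), and since 95⁻¹ ≡ 119 (mod 157), t ≡ 97. Hence x ≡ 1036039 + 1209623·97 = 118369470 (mod 189910811).
From x ≡ 118369470 (mod 189910811) write x = 118369470 + 189910811t. Substituting into x ≡ 89 (mod 131) gives 189910811t ≡ 123 (mod 131), and since 111⁻¹ ≡ 72 (mod 131), t ≡ 79. Hence x ≡ 118369470 + 189910811·79 = 15121323539 (mod 24878316241).

15121323539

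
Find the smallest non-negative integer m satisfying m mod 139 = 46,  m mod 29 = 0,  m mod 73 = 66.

185194

From m ≡ 46 (mod 139) write m = 46 + 139t. Substituting into m ≡ 0 (mod 29) gives 139t ≡ 12 (mod 29), and since 23⁻¹ ≡ 24 (mod 29), t ≡ 27. Hence m ≡ 46 + 139·27 = 3799 (mod 4031).
From m ≡ 3799 (mod 4031) write m = 3799 + 4031t. Substituting into m ≡ 66 (mod 73) gives 4031t ≡ 63 (mod 73), and since 16⁻¹ ≡ 32 (mod 73), t ≡ 45. Hence m ≡ 3799 + 4031·45 = 185194 (mod 294263).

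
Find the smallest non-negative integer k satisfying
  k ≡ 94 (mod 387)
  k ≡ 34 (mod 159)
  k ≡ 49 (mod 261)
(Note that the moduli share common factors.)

239647

gcd(387, 159) = 3 and 3 | (34 − 94), so the pair is consistent; merging gives k ≡ 14026 (mod 20511), where 20511 = lcm(387, 159).
gcd(20511, 261) = 9 and 9 | (49 − 14026), so the pair is consistent; merging gives k ≡ 239647 (mod 594819), where 594819 = lcm(20511, 261).
The solution is unique modulo lcm(387, 159, 261) = 594819.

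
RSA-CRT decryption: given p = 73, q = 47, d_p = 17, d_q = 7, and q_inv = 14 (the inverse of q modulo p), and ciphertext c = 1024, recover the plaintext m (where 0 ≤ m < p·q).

m₁ = c^(d_p) mod p: c ≡ 2 (mod 73), and 2^17 mod 73 = 37.
m₂ = c^(d_q) mod q: c ≡ 37 (mod 47), and 37^7 mod 47 = 2.
h = q_inv·(m₁ − m₂) mod p = 14·(37 − 2) mod 73 = 52.
m = m₂ + h·q = 2 + 52·47 = 2446.

2446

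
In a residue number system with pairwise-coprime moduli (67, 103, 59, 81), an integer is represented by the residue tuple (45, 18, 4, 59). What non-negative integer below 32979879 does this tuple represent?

The moduli are pairwise coprime; N = 67·103·59·81 = 32979879.
N/67 = 492237; 492237 ≡ 55 (mod 67); 55·39 ≡ 1, so inverse 39.
N/103 = 320193; 320193 ≡ 69 (mod 103); 69·3 ≡ 1, so inverse 3.
N/59 = 558981; 558981 ≡ 15 (mod 59); 15·4 ≡ 1, so inverse 4.
N/81 = 407159; 407159 ≡ 53 (mod 81); 53·26 ≡ 1, so inverse 26.
x ≡ 45·492237·39 + 18·320193·3 + 4·558981·4 + 59·407159·26 = 1514691959.
1514691959 mod 32979879 = 30597404.

30597404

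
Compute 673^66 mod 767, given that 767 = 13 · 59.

66

Mod 13: 673 ≡ 10; by Fermat, exponent reduces to 66 mod 12 = 6; 10^6 ≡ 1 (mod 13).
Mod 59: 673 ≡ 24; by Fermat, exponent reduces to 66 mod 58 = 8; 24^8 ≡ 7 (mod 59).
Combine by CRT: x ≡ 1 (mod 13), x ≡ 7 (mod 59) ⇒ x ≡ 66 (mod 767).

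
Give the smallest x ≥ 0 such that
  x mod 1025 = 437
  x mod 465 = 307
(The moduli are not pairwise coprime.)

29137

gcd(1025, 465) = 5 and 5 | (307 − 437), so the pair is consistent; merging gives x ≡ 29137 (mod 95325), where 95325 = lcm(1025, 465).
The solution is unique modulo lcm(1025, 465) = 95325.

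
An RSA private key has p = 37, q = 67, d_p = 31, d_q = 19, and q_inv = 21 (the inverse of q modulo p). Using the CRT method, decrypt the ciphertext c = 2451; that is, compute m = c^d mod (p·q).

m₁ = c^(d_p) mod p: c ≡ 9 (mod 37), and 9^31 mod 37 = 12.
m₂ = c^(d_q) mod q: c ≡ 39 (mod 67), and 39^19 mod 67 = 49.
h = q_inv·(m₁ − m₂) mod p = 21·(12 − 49) mod 37 = 0.
m = m₂ + h·q = 49 + 0·67 = 49.

49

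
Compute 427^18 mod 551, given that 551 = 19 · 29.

Mod 19: 427 ≡ 9; since 18 | 18, by Fermat 9^18 ≡ 1 (mod 19).
Mod 29: 427 ≡ 21; 21^18 ≡ 22 (mod 29).
Combine by CRT: x ≡ 1 (mod 19), x ≡ 22 (mod 29) ⇒ x ≡ 457 (mod 551).

457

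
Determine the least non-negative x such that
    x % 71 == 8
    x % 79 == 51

From x ≡ 8 (mod 71) write x = 8 + 71t. Substituting into x ≡ 51 (mod 79) gives 71t ≡ 43 (mod 79), and since 71⁻¹ ≡ 69 (mod 79), t ≡ 44. Hence x ≡ 8 + 71·44 = 3132 (mod 5609).

3132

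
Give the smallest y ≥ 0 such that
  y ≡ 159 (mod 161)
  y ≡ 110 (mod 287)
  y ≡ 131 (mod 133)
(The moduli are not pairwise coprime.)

104004

gcd(161, 287) = 7 and 7 | (110 − 159), so the pair is consistent; merging gives y ≡ 4989 (mod 6601), where 6601 = lcm(161, 287).
gcd(6601, 133) = 7 and 7 | (131 − 4989), so the pair is consistent; merging gives y ≡ 104004 (mod 125419), where 125419 = lcm(6601, 133).
The solution is unique modulo lcm(161, 287, 133) = 125419.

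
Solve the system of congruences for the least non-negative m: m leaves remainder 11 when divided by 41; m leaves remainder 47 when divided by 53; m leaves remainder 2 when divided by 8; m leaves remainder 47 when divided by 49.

39002

From m ≡ 11 (mod 41) write m = 11 + 41t. Substituting into m ≡ 47 (mod 53) gives 41t ≡ 36 (mod 53), and since 41⁻¹ ≡ 22 (mod 53), t ≡ 50. Hence m ≡ 11 + 41·50 = 2061 (mod 2173).
From m ≡ 2061 (mod 2173) write m = 2061 + 2173t. Substituting into m ≡ 2 (mod 8) gives 2173t ≡ 5 (mod 8), and since 5⁻¹ ≡ 5 (mod 8), t ≡ 1. Hence m ≡ 2061 + 2173·1 = 4234 (mod 17384).
From m ≡ 4234 (mod 17384) write m = 4234 + 17384t. Substituting into m ≡ 47 (mod 49) gives 17384t ≡ 27 (mod 49), and since 38⁻¹ ≡ 40 (mod 49), t ≡ 2. Hence m ≡ 4234 + 17384·2 = 39002 (mod 851816).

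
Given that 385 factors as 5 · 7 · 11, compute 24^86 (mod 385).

86

Mod 5: 24 ≡ 4; by Fermat, exponent reduces to 86 mod 4 = 2; 4^2 ≡ 1 (mod 5).
Mod 7: 24 ≡ 3; by Fermat, exponent reduces to 86 mod 6 = 2; 3^2 ≡ 2 (mod 7).
Mod 11: 24 ≡ 2; by Fermat, exponent reduces to 86 mod 10 = 6; 2^6 ≡ 9 (mod 11).
Combine by CRT: x ≡ 1 (mod 5), x ≡ 2 (mod 7), x ≡ 9 (mod 11) ⇒ x ≡ 86 (mod 385).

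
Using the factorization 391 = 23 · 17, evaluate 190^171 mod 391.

58

Mod 23: 190 ≡ 6; by Fermat, exponent reduces to 171 mod 22 = 17; 6^17 ≡ 12 (mod 23).
Mod 17: 190 ≡ 3; by Fermat, exponent reduces to 171 mod 16 = 11; 3^11 ≡ 7 (mod 17).
Combine by CRT: x ≡ 12 (mod 23), x ≡ 7 (mod 17) ⇒ x ≡ 58 (mod 391).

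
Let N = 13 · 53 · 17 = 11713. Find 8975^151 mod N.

6391

Mod 13: 8975 ≡ 5; by Fermat, exponent reduces to 151 mod 12 = 7; 5^7 ≡ 8 (mod 13).
Mod 53: 8975 ≡ 18; by Fermat, exponent reduces to 151 mod 52 = 47; 18^47 ≡ 31 (mod 53).
Mod 17: 8975 ≡ 16; by Fermat, exponent reduces to 151 mod 16 = 7; 16^7 ≡ 16 (mod 17).
Combine by CRT: x ≡ 8 (mod 13), x ≡ 31 (mod 53), x ≡ 16 (mod 17) ⇒ x ≡ 6391 (mod 11713).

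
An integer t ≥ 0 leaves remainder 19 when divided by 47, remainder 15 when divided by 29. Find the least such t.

From t ≡ 19 (mod 47) write t = 19 + 47s. Substituting into t ≡ 15 (mod 29) gives 47s ≡ 25 (mod 29), and since 18⁻¹ ≡ 21 (mod 29), s ≡ 3. Hence t ≡ 19 + 47·3 = 160 (mod 1363).

160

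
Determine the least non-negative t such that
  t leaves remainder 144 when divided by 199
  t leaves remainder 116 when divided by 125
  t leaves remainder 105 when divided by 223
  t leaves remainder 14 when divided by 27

128455241

The moduli are pairwise coprime; N = 199·125·223·27 = 149772375.
N/199 = 752625; 752625 ≡ 7 (mod 199); 7·57 ≡ 1, so inverse 57.
N/125 = 1198179; 1198179 ≡ 54 (mod 125); 54·44 ≡ 1, so inverse 44.
N/223 = 671625; 671625 ≡ 172 (mod 223); 172·188 ≡ 1, so inverse 188.
N/27 = 5547125; 5547125 ≡ 2 (mod 27); 2·14 ≡ 1, so inverse 14.
t ≡ 144·752625·57 + 116·1198179·44 + 105·671625·188 + 14·5547125·14 = 26638165616.
26638165616 mod 149772375 = 128455241.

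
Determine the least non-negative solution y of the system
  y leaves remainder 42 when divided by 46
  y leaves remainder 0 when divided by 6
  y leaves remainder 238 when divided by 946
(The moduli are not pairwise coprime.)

gcd(46, 6) = 2 and 2 | (0 − 42), so the pair is consistent; merging gives y ≡ 42 (mod 138), where 138 = lcm(46, 6).
gcd(138, 946) = 2 and 2 | (238 − 42), so the pair is consistent; merging gives y ≡ 61728 (mod 65274), where 65274 = lcm(138, 946).
The solution is unique modulo lcm(46, 6, 946) = 65274.

61728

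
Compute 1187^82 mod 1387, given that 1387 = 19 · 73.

Mod 19: 1187 ≡ 9; by Fermat, exponent reduces to 82 mod 18 = 10; 9^10 ≡ 9 (mod 19).
Mod 73: 1187 ≡ 19; by Fermat, exponent reduces to 82 mod 72 = 10; 19^10 ≡ 71 (mod 73).
Combine by CRT: x ≡ 9 (mod 19), x ≡ 71 (mod 73) ⇒ x ≡ 655 (mod 1387).

655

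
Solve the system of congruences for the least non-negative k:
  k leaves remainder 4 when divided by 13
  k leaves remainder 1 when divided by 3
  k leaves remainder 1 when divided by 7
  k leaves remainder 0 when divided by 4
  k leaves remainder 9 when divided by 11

4684

Combine the congruences pairwise.
From k ≡ 4 (mod 13) write k = 4 + 13t. Substituting into k ≡ 1 (mod 3) gives 13t ≡ 0 (mod 3), and since 1⁻¹ ≡ 1 (mod 3), t ≡ 0. Hence k ≡ 4 + 13·0 = 4 (mod 39).
From k ≡ 4 (mod 39) write k = 4 + 39t. Substituting into k ≡ 1 (mod 7) gives 39t ≡ 4 (mod 7), and since 4⁻¹ ≡ 2 (mod 7), t ≡ 1. Hence k ≡ 4 + 39·1 = 43 (mod 273).
From k ≡ 43 (mod 273) write k = 43 + 273t. Substituting into k ≡ 0 (mod 4) gives 273t ≡ 1 (mod 4), and since 1⁻¹ ≡ 1 (mod 4), t ≡ 1. Hence k ≡ 43 + 273·1 = 316 (mod 1092).
From k ≡ 316 (mod 1092) write k = 316 + 1092t. Substituting into k ≡ 9 (mod 11) gives 1092t ≡ 1 (mod 11), and since 3⁻¹ ≡ 4 (mod 11), t ≡ 4. Hence k ≡ 316 + 1092·4 = 4684 (mod 12012).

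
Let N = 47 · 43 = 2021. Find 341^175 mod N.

Mod 47: 341 ≡ 12; by Fermat, exponent reduces to 175 mod 46 = 37; 12^37 ≡ 25 (mod 47).
Mod 43: 341 ≡ 40; by Fermat, exponent reduces to 175 mod 42 = 7; 40^7 ≡ 6 (mod 43).
Combine by CRT: x ≡ 25 (mod 47), x ≡ 6 (mod 43) ⇒ x ≡ 307 (mod 2021).

307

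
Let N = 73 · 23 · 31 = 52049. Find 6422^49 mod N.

Mod 73: 6422 ≡ 71; 71^49 ≡ 57 (mod 73).
Mod 23: 6422 ≡ 5; by Fermat, exponent reduces to 49 mod 22 = 5; 5^5 ≡ 20 (mod 23).
Mod 31: 6422 ≡ 5; by Fermat, exponent reduces to 49 mod 30 = 19; 5^19 ≡ 5 (mod 31).
Combine by CRT: x ≡ 57 (mod 73), x ≡ 20 (mod 23), x ≡ 5 (mod 31) ⇒ x ≡ 5678 (mod 52049).

5678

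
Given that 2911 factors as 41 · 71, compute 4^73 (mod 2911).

Mod 41: 4 ≡ 4; by Fermat, exponent reduces to 73 mod 40 = 33; 4^33 ≡ 23 (mod 41).
Mod 71: 4 ≡ 4; by Fermat, exponent reduces to 73 mod 70 = 3; 4^3 ≡ 64 (mod 71).
Combine by CRT: x ≡ 23 (mod 41), x ≡ 64 (mod 71) ⇒ x ≡ 64 (mod 2911).

64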